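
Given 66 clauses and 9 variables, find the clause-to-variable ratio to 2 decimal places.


Clause-to-variable ratio = clauses / variables.
66 / 9 = 7.33.

7.33


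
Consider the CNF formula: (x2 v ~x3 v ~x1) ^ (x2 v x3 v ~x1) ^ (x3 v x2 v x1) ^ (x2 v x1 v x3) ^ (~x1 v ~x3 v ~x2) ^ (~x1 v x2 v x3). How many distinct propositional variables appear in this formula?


Identify each distinct variable in the formula.
Variables found: x1, x2, x3.
Total distinct variables = 3.

3


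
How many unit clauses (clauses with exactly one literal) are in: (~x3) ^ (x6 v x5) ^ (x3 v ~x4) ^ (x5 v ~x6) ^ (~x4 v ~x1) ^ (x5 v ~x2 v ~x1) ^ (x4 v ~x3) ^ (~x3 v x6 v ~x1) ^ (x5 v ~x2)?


A unit clause contains exactly one literal.
Unit clauses found: (~x3).
Count = 1.

1


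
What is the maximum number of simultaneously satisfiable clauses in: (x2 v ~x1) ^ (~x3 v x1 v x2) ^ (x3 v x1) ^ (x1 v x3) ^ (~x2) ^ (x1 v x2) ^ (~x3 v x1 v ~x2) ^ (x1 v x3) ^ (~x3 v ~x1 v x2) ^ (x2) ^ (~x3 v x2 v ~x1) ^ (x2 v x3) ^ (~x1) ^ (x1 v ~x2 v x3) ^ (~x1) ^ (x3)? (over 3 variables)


Enumerate all 8 truth assignments.
For each, count how many of the 16 clauses are satisfied.
The formula is not fully satisfiable, so the maximum is below 16.
Maximum simultaneously satisfiable clauses = 14.

14


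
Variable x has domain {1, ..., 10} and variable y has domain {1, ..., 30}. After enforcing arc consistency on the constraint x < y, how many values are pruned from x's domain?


For the constraint x < y, x needs a supporting value in y's domain.
x can be at most 29 (one less than y's maximum).
Valid x values from domain: 10 out of 10.
Pruned = 10 - 10 = 0.

0


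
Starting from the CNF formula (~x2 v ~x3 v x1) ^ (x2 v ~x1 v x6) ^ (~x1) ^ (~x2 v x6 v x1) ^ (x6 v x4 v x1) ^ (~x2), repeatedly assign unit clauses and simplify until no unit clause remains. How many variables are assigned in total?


Unit propagation repeatedly assigns the literal in any unit clause, then simplifies.
Assignments in order: x1 = F, x2 = F.
No further unit clauses remain.
Total variables assigned = 2.

2


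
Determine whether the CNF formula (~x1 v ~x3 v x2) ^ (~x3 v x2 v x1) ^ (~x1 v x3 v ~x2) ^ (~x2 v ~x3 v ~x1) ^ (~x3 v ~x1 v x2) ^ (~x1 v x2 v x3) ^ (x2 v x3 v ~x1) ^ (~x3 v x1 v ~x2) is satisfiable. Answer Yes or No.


Check all 8 possible truth assignments.
Number of satisfying assignments found: 2.
The formula is satisfiable.

Yes


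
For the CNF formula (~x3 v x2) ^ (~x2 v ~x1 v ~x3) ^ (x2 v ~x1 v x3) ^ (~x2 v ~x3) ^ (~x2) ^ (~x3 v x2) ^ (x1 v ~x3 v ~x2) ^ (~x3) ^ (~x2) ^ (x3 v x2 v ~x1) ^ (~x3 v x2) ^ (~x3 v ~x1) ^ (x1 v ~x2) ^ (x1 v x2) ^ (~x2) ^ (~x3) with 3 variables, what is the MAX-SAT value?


Enumerate all 8 truth assignments.
For each, count how many of the 16 clauses are satisfied.
The formula is not fully satisfiable, so the maximum is below 16.
Maximum simultaneously satisfiable clauses = 15.

15


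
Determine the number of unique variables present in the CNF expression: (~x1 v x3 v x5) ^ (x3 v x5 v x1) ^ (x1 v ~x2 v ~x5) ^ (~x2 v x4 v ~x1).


Identify each distinct variable in the formula.
Variables found: x1, x2, x3, x4, x5.
Total distinct variables = 5.

5


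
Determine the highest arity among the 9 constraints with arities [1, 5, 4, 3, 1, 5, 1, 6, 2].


The arities are: 1, 5, 4, 3, 1, 5, 1, 6, 2.
Scan for the maximum value.
Maximum arity = 6.

6


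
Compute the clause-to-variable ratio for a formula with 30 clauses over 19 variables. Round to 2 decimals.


Clause-to-variable ratio = clauses / variables.
30 / 19 = 1.58.

1.58


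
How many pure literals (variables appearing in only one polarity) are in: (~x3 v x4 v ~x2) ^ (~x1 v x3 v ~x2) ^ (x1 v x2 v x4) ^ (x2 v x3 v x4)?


A pure literal appears in only one polarity across all clauses.
Pure literals: x4 (positive only).
Count = 1.

1


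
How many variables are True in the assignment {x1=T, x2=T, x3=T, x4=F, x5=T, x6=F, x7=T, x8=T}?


The weight is the number of variables assigned True.
True variables: x1, x2, x3, x5, x7, x8.
Weight = 6.

6


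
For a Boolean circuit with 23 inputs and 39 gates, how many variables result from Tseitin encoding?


The Tseitin transformation introduces one auxiliary variable per gate.
Total variables = inputs + gates = 23 + 39 = 62.

62


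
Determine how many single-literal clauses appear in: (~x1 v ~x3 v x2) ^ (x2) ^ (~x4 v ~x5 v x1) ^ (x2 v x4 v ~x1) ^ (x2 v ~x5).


A unit clause contains exactly one literal.
Unit clauses found: (x2).
Count = 1.

1


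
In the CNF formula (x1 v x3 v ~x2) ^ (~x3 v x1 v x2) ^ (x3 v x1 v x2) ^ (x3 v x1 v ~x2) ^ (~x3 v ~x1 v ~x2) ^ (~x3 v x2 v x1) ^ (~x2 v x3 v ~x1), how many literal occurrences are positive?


Scan each clause for unnegated literals.
Clause 1: 2 positive; Clause 2: 2 positive; Clause 3: 3 positive; Clause 4: 2 positive; Clause 5: 0 positive; Clause 6: 2 positive; Clause 7: 1 positive.
Total positive literal occurrences = 12.

12


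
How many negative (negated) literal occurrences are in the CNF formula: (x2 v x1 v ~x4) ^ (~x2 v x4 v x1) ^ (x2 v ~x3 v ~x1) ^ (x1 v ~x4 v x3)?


Scan each clause for negated literals.
Clause 1: 1 negative; Clause 2: 1 negative; Clause 3: 2 negative; Clause 4: 1 negative.
Total negative literal occurrences = 5.

5


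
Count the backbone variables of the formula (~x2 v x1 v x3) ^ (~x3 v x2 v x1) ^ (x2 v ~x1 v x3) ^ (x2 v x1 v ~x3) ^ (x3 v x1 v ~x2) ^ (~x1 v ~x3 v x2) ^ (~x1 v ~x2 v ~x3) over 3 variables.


Find all satisfying assignments: 3 model(s).
Check which variables have the same value in every model.
No variable is fixed across all models.
Backbone size = 0.

0


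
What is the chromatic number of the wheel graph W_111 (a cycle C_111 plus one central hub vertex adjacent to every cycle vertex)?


W_111 consists of the cycle C_111 together with a hub vertex adjacent to every cycle vertex.
The cycle C_111 needs 3 colors (odd cycle -> 3).
The hub is adjacent to every cycle vertex, so it must receive a new color distinct from all of them.
Chromatic number = 3 + 1 = 4.

4


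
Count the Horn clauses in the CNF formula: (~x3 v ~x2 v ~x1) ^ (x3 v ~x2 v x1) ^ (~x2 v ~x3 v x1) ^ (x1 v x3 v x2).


A Horn clause has at most one positive literal.
Clause 1: 0 positive lit(s) -> Horn
Clause 2: 2 positive lit(s) -> not Horn
Clause 3: 1 positive lit(s) -> Horn
Clause 4: 3 positive lit(s) -> not Horn
Total Horn clauses = 2.

2


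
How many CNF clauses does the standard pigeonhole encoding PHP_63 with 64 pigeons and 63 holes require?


The PHP encoding has two parts:
1) At-least-one-hole clauses: 64 (one per pigeon, each with 63 literals).
2) At-most-one-pigeon-per-hole clauses: 63 holes * C(64,2) = 63 * 2016 = 127008.
Total clauses = 64 + 127008 = 127072.

127072


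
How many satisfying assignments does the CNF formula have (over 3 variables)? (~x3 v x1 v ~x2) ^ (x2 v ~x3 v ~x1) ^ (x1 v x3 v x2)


Enumerate all 8 truth assignments over 3 variables.
Test each against every clause.
Satisfying assignments found: 5.

5


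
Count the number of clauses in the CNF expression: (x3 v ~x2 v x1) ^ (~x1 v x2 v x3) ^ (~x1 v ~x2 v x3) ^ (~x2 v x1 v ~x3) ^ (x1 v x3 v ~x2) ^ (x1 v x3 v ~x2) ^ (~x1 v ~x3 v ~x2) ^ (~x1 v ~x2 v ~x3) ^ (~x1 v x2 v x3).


Each group enclosed in parentheses joined by ^ is one clause.
Counting the conjuncts: 9 clauses.

9


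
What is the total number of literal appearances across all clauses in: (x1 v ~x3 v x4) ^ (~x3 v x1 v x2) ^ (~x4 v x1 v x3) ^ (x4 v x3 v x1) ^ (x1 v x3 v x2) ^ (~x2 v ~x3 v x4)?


Clause lengths: 3, 3, 3, 3, 3, 3.
Sum = 3 + 3 + 3 + 3 + 3 + 3 = 18.

18


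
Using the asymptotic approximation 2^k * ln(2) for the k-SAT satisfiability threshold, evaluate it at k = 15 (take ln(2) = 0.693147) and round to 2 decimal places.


Using the asymptotic formula: threshold ~ 2^k * ln(2).
2^15 = 32768.
32768 * 0.693147 = 22713.04.

22713.04


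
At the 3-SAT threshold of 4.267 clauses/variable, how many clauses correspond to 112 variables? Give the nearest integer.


The 3-SAT phase transition occurs at approximately 4.267 clauses per variable.
m = 4.267 * 112 = 477.904.
Rounded to nearest integer: 478.

478


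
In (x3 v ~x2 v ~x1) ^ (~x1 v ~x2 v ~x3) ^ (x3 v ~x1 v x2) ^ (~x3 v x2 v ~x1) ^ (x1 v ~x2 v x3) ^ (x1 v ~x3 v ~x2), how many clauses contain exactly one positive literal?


A definite clause has exactly one positive literal.
Clause 1: 1 positive -> definite
Clause 2: 0 positive -> not definite
Clause 3: 2 positive -> not definite
Clause 4: 1 positive -> definite
Clause 5: 2 positive -> not definite
Clause 6: 1 positive -> definite
Definite clause count = 3.

3


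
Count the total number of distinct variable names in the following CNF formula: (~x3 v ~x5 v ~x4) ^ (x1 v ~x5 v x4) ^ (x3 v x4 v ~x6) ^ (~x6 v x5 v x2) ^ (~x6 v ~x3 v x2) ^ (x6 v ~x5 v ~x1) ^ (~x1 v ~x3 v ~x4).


Identify each distinct variable in the formula.
Variables found: x1, x2, x3, x4, x5, x6.
Total distinct variables = 6.

6


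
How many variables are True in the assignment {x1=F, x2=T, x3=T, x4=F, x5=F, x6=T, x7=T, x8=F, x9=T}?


The weight is the number of variables assigned True.
True variables: x2, x3, x6, x7, x9.
Weight = 5.

5


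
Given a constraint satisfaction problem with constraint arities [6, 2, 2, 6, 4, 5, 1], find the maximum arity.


The arities are: 6, 2, 2, 6, 4, 5, 1.
Scan for the maximum value.
Maximum arity = 6.

6


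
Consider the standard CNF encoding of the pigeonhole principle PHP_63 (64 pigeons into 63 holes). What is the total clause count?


The PHP encoding has two parts:
1) At-least-one-hole clauses: 64 (one per pigeon, each with 63 literals).
2) At-most-one-pigeon-per-hole clauses: 63 holes * C(64,2) = 63 * 2016 = 127008.
Total clauses = 64 + 127008 = 127072.

127072


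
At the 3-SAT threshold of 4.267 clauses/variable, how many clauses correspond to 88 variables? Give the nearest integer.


The 3-SAT phase transition occurs at approximately 4.267 clauses per variable.
m = 4.267 * 88 = 375.496.
Rounded to nearest integer: 375.

375


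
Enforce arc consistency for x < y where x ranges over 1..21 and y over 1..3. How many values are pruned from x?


For the constraint x < y, x needs a supporting value in y's domain.
x can be at most 2 (one less than y's maximum).
Valid x values from domain: 2 out of 21.
Pruned = 21 - 2 = 19.

19


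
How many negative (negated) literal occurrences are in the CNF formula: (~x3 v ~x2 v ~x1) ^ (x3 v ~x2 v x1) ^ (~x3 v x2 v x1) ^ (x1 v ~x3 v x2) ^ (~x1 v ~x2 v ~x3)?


Scan each clause for negated literals.
Clause 1: 3 negative; Clause 2: 1 negative; Clause 3: 1 negative; Clause 4: 1 negative; Clause 5: 3 negative.
Total negative literal occurrences = 9.

9


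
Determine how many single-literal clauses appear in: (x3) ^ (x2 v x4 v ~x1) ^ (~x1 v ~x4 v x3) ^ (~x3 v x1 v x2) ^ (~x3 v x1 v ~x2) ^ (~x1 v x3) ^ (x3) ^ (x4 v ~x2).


A unit clause contains exactly one literal.
Unit clauses found: (x3), (x3).
Count = 2.

2


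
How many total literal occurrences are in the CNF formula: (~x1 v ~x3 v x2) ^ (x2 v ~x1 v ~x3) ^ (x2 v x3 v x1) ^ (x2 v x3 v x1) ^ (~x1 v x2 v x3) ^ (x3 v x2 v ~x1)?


Clause lengths: 3, 3, 3, 3, 3, 3.
Sum = 3 + 3 + 3 + 3 + 3 + 3 = 18.

18


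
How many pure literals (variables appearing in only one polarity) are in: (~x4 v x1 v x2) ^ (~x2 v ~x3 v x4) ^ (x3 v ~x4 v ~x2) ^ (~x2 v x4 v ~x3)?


A pure literal appears in only one polarity across all clauses.
Pure literals: x1 (positive only).
Count = 1.

1


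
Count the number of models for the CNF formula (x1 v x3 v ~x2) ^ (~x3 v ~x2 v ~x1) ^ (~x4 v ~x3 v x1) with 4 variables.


Enumerate all 16 truth assignments over 4 variables.
Test each against every clause.
Satisfying assignments found: 10.

10


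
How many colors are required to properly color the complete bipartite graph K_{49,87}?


K_{49,87} is bipartite by definition: the two parts are independent sets, with every edge crossing between them.
Color all vertices in one part with color 1 and all vertices in the other part with color 2.
Since the graph has at least one edge, one color does not suffice.
Chromatic number = 2.

2


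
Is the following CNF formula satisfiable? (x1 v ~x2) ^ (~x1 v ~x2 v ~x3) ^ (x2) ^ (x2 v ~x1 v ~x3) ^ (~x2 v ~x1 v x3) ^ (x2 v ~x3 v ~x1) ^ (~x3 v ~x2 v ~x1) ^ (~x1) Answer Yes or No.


Check all 8 possible truth assignments.
Number of satisfying assignments found: 0.
The formula is unsatisfiable.

No


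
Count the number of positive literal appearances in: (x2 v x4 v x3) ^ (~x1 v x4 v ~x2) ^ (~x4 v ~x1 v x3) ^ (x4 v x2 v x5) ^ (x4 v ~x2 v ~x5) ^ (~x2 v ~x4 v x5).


Scan each clause for unnegated literals.
Clause 1: 3 positive; Clause 2: 1 positive; Clause 3: 1 positive; Clause 4: 3 positive; Clause 5: 1 positive; Clause 6: 1 positive.
Total positive literal occurrences = 10.

10


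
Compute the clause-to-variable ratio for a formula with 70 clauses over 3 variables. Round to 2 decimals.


Clause-to-variable ratio = clauses / variables.
70 / 3 = 23.33.

23.33


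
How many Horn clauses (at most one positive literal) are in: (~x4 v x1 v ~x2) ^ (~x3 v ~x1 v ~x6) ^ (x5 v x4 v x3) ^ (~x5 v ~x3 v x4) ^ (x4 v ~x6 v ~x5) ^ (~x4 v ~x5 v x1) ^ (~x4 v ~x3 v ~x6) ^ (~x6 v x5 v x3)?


A Horn clause has at most one positive literal.
Clause 1: 1 positive lit(s) -> Horn
Clause 2: 0 positive lit(s) -> Horn
Clause 3: 3 positive lit(s) -> not Horn
Clause 4: 1 positive lit(s) -> Horn
Clause 5: 1 positive lit(s) -> Horn
Clause 6: 1 positive lit(s) -> Horn
Clause 7: 0 positive lit(s) -> Horn
Clause 8: 2 positive lit(s) -> not Horn
Total Horn clauses = 6.

6


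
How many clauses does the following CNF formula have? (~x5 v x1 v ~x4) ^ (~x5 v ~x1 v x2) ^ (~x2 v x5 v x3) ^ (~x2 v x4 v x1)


Each group enclosed in parentheses joined by ^ is one clause.
Counting the conjuncts: 4 clauses.

4


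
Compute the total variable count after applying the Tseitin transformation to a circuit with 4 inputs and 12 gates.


The Tseitin transformation introduces one auxiliary variable per gate.
Total variables = inputs + gates = 4 + 12 = 16.

16


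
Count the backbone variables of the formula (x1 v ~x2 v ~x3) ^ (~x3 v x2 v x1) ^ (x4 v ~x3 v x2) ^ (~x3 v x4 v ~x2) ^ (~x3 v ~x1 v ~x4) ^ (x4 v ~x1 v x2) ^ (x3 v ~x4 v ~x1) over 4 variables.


Find all satisfying assignments: 5 model(s).
Check which variables have the same value in every model.
Fixed variables: x3=F.
Backbone size = 1.

1


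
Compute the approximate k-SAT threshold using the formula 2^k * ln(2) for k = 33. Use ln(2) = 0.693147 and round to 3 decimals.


Using the asymptotic formula: threshold ~ 2^k * ln(2).
2^33 = 8589934592.
8589934592 * 0.693147 = 5954087392.641.

5954087392.641


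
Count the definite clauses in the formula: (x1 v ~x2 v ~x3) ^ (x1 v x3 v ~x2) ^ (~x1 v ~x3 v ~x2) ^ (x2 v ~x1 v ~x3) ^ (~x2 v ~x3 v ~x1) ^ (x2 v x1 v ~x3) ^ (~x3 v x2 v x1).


A definite clause has exactly one positive literal.
Clause 1: 1 positive -> definite
Clause 2: 2 positive -> not definite
Clause 3: 0 positive -> not definite
Clause 4: 1 positive -> definite
Clause 5: 0 positive -> not definite
Clause 6: 2 positive -> not definite
Clause 7: 2 positive -> not definite
Definite clause count = 2.

2


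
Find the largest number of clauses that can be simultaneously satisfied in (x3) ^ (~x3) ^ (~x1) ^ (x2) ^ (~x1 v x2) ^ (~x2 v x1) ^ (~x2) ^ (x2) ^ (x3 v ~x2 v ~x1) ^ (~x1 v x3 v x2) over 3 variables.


Enumerate all 8 truth assignments.
For each, count how many of the 10 clauses are satisfied.
The formula is not fully satisfiable, so the maximum is below 10.
Maximum simultaneously satisfiable clauses = 7.

7


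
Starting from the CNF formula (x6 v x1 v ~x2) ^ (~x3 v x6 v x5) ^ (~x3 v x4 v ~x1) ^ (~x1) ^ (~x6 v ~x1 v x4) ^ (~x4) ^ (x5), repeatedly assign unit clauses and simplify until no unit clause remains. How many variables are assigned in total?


Unit propagation repeatedly assigns the literal in any unit clause, then simplifies.
Assignments in order: x1 = F, x4 = F, x5 = T.
No further unit clauses remain.
Total variables assigned = 3.

3


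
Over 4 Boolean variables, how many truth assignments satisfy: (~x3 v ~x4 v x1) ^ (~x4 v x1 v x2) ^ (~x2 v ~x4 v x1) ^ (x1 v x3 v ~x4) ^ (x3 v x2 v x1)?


Enumerate all 16 truth assignments over 4 variables.
Test each against every clause.
Satisfying assignments found: 11.

11


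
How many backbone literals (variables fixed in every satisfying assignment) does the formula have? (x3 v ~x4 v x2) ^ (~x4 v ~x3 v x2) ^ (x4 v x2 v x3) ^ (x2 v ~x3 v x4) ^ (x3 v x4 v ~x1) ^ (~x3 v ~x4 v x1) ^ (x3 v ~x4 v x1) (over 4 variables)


Find all satisfying assignments: 5 model(s).
Check which variables have the same value in every model.
Fixed variables: x2=T.
Backbone size = 1.

1


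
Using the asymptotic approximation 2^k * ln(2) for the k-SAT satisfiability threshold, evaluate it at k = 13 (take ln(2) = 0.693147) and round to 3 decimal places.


Using the asymptotic formula: threshold ~ 2^k * ln(2).
2^13 = 8192.
8192 * 0.693147 = 5678.26.

5678.26


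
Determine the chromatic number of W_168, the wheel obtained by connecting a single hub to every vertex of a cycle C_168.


W_168 consists of the cycle C_168 together with a hub vertex adjacent to every cycle vertex.
The cycle C_168 needs 2 colors (even cycle -> 2).
The hub is adjacent to every cycle vertex, so it must receive a new color distinct from all of them.
Chromatic number = 2 + 1 = 3.

3


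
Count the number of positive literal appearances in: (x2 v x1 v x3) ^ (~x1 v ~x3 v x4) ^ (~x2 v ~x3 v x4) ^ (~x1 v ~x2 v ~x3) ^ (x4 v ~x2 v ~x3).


Scan each clause for unnegated literals.
Clause 1: 3 positive; Clause 2: 1 positive; Clause 3: 1 positive; Clause 4: 0 positive; Clause 5: 1 positive.
Total positive literal occurrences = 6.

6


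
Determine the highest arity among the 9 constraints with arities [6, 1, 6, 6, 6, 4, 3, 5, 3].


The arities are: 6, 1, 6, 6, 6, 4, 3, 5, 3.
Scan for the maximum value.
Maximum arity = 6.

6


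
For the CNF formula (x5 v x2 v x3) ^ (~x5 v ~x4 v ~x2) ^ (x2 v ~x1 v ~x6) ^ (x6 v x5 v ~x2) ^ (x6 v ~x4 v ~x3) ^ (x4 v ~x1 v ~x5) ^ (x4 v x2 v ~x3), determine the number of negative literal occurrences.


Scan each clause for negated literals.
Clause 1: 0 negative; Clause 2: 3 negative; Clause 3: 2 negative; Clause 4: 1 negative; Clause 5: 2 negative; Clause 6: 2 negative; Clause 7: 1 negative.
Total negative literal occurrences = 11.

11


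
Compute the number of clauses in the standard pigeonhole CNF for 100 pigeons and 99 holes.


The PHP encoding has two parts:
1) At-least-one-hole clauses: 100 (one per pigeon, each with 99 literals).
2) At-most-one-pigeon-per-hole clauses: 99 holes * C(100,2) = 99 * 4950 = 490050.
Total clauses = 100 + 490050 = 490150.

490150


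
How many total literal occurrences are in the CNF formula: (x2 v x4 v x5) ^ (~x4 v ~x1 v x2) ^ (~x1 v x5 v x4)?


Clause lengths: 3, 3, 3.
Sum = 3 + 3 + 3 = 9.

9


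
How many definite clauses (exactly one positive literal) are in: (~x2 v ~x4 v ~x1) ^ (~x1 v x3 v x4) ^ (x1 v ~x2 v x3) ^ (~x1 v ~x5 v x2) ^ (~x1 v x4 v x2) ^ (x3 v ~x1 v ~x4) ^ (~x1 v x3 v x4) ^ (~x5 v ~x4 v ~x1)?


A definite clause has exactly one positive literal.
Clause 1: 0 positive -> not definite
Clause 2: 2 positive -> not definite
Clause 3: 2 positive -> not definite
Clause 4: 1 positive -> definite
Clause 5: 2 positive -> not definite
Clause 6: 1 positive -> definite
Clause 7: 2 positive -> not definite
Clause 8: 0 positive -> not definite
Definite clause count = 2.

2


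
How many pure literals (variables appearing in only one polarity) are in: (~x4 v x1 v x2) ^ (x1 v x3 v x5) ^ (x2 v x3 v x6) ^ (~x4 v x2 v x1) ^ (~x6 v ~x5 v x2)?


A pure literal appears in only one polarity across all clauses.
Pure literals: x1 (positive only), x2 (positive only), x3 (positive only), x4 (negative only).
Count = 4.

4


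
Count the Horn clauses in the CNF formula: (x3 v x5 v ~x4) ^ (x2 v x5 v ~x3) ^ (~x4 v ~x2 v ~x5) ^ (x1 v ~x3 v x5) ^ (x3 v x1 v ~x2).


A Horn clause has at most one positive literal.
Clause 1: 2 positive lit(s) -> not Horn
Clause 2: 2 positive lit(s) -> not Horn
Clause 3: 0 positive lit(s) -> Horn
Clause 4: 2 positive lit(s) -> not Horn
Clause 5: 2 positive lit(s) -> not Horn
Total Horn clauses = 1.

1


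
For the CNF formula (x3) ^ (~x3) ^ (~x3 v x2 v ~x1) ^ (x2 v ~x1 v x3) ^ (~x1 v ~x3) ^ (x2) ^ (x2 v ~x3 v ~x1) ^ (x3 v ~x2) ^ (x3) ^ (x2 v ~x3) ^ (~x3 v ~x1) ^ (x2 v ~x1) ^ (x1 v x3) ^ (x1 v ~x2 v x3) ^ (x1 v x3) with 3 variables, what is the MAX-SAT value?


Enumerate all 8 truth assignments.
For each, count how many of the 15 clauses are satisfied.
The formula is not fully satisfiable, so the maximum is below 15.
Maximum simultaneously satisfiable clauses = 14.

14


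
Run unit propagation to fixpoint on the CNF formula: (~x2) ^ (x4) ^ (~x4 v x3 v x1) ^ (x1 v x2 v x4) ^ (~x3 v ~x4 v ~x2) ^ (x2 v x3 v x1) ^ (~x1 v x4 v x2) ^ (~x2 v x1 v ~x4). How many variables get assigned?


Unit propagation repeatedly assigns the literal in any unit clause, then simplifies.
Assignments in order: x2 = F, x4 = T.
No further unit clauses remain.
Total variables assigned = 2.

2


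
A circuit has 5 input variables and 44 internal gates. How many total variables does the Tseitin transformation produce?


The Tseitin transformation introduces one auxiliary variable per gate.
Total variables = inputs + gates = 5 + 44 = 49.

49


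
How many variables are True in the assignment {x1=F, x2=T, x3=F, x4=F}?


The weight is the number of variables assigned True.
True variables: x2.
Weight = 1.

1


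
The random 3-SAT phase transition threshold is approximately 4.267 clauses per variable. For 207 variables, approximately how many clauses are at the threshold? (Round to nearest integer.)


The 3-SAT phase transition occurs at approximately 4.267 clauses per variable.
m = 4.267 * 207 = 883.269.
Rounded to nearest integer: 883.

883


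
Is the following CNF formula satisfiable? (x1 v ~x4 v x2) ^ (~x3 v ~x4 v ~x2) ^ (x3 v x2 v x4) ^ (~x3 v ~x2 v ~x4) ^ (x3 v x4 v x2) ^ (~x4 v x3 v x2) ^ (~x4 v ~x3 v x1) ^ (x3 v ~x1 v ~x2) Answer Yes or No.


Check all 16 possible truth assignments.
Number of satisfying assignments found: 7.
The formula is satisfiable.

Yes


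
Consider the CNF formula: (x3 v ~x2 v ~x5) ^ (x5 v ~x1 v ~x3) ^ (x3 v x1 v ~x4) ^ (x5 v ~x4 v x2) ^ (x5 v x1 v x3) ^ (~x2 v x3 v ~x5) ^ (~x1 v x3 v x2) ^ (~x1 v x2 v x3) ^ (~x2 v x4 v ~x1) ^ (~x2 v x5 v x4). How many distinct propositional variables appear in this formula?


Identify each distinct variable in the formula.
Variables found: x1, x2, x3, x4, x5.
Total distinct variables = 5.

5


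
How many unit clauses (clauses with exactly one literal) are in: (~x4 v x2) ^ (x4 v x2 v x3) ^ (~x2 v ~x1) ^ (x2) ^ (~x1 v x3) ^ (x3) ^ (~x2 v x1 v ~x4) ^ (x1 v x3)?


A unit clause contains exactly one literal.
Unit clauses found: (x2), (x3).
Count = 2.

2


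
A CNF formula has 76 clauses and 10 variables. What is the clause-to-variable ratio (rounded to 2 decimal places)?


Clause-to-variable ratio = clauses / variables.
76 / 10 = 7.6.

7.6


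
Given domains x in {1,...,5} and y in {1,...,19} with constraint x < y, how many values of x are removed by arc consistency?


For the constraint x < y, x needs a supporting value in y's domain.
x can be at most 18 (one less than y's maximum).
Valid x values from domain: 5 out of 5.
Pruned = 5 - 5 = 0.

0


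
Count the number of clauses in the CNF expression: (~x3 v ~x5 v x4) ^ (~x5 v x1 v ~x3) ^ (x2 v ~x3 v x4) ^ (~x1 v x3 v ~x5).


Each group enclosed in parentheses joined by ^ is one clause.
Counting the conjuncts: 4 clauses.

4


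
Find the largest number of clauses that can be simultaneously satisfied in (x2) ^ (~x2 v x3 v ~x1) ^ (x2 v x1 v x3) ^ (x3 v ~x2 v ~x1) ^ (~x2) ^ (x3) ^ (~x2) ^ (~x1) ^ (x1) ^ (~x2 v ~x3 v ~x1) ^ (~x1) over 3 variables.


Enumerate all 8 truth assignments.
For each, count how many of the 11 clauses are satisfied.
The formula is not fully satisfiable, so the maximum is below 11.
Maximum simultaneously satisfiable clauses = 9.

9


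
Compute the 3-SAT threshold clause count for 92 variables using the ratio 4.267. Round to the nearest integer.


The 3-SAT phase transition occurs at approximately 4.267 clauses per variable.
m = 4.267 * 92 = 392.564.
Rounded to nearest integer: 393.

393


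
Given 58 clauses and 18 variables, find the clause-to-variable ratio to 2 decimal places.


Clause-to-variable ratio = clauses / variables.
58 / 18 = 3.22.

3.22


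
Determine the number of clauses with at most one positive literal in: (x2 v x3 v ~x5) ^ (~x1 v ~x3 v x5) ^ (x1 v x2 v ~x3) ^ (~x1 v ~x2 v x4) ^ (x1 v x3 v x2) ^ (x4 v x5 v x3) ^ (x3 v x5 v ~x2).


A Horn clause has at most one positive literal.
Clause 1: 2 positive lit(s) -> not Horn
Clause 2: 1 positive lit(s) -> Horn
Clause 3: 2 positive lit(s) -> not Horn
Clause 4: 1 positive lit(s) -> Horn
Clause 5: 3 positive lit(s) -> not Horn
Clause 6: 3 positive lit(s) -> not Horn
Clause 7: 2 positive lit(s) -> not Horn
Total Horn clauses = 2.

2


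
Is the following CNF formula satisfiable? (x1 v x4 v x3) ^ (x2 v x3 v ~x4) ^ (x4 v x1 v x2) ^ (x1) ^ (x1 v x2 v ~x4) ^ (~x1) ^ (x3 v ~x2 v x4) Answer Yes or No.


Check all 16 possible truth assignments.
Number of satisfying assignments found: 0.
The formula is unsatisfiable.

No


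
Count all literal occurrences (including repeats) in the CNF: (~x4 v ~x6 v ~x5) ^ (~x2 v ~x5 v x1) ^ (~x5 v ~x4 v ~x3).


Clause lengths: 3, 3, 3.
Sum = 3 + 3 + 3 = 9.

9


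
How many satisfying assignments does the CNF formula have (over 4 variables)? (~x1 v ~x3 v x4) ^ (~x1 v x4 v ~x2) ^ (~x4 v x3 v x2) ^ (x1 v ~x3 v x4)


Enumerate all 16 truth assignments over 4 variables.
Test each against every clause.
Satisfying assignments found: 9.

9


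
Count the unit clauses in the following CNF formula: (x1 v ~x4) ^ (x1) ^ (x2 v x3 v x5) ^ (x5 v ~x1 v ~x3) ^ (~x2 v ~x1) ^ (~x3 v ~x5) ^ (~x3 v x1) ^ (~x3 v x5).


A unit clause contains exactly one literal.
Unit clauses found: (x1).
Count = 1.

1


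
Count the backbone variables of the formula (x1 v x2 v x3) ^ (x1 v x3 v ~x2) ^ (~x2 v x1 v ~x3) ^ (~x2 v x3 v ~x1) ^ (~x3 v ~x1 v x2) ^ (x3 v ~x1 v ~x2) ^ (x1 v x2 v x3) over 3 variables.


Find all satisfying assignments: 3 model(s).
Check which variables have the same value in every model.
No variable is fixed across all models.
Backbone size = 0.

0


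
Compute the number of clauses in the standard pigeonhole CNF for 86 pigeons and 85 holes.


The PHP encoding has two parts:
1) At-least-one-hole clauses: 86 (one per pigeon, each with 85 literals).
2) At-most-one-pigeon-per-hole clauses: 85 holes * C(86,2) = 85 * 3655 = 310675.
Total clauses = 86 + 310675 = 310761.

310761


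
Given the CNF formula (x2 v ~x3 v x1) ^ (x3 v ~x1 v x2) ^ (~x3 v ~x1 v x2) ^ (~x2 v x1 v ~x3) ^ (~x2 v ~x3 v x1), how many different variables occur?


Identify each distinct variable in the formula.
Variables found: x1, x2, x3.
Total distinct variables = 3.

3


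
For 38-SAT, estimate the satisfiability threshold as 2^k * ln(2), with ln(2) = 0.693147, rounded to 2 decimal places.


Using the asymptotic formula: threshold ~ 2^k * ln(2).
2^38 = 274877906944.
274877906944 * 0.693147 = 190530796564.51.

190530796564.51


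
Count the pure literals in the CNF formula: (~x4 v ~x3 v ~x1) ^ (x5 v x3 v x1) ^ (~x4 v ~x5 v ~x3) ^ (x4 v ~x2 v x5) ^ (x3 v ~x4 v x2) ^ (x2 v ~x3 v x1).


A pure literal appears in only one polarity across all clauses.
No pure literals found.
Count = 0.

0


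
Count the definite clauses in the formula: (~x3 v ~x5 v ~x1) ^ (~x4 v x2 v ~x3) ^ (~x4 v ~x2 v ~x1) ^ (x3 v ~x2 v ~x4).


A definite clause has exactly one positive literal.
Clause 1: 0 positive -> not definite
Clause 2: 1 positive -> definite
Clause 3: 0 positive -> not definite
Clause 4: 1 positive -> definite
Definite clause count = 2.

2


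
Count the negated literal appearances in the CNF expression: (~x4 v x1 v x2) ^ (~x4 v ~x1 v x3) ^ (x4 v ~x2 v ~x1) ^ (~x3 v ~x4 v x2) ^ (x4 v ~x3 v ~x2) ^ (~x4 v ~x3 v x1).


Scan each clause for negated literals.
Clause 1: 1 negative; Clause 2: 2 negative; Clause 3: 2 negative; Clause 4: 2 negative; Clause 5: 2 negative; Clause 6: 2 negative.
Total negative literal occurrences = 11.

11


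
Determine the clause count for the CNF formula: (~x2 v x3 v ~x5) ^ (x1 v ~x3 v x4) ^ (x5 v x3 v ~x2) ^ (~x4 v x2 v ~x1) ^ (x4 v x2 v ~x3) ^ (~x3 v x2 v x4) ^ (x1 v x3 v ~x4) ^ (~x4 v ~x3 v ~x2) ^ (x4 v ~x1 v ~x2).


Each group enclosed in parentheses joined by ^ is one clause.
Counting the conjuncts: 9 clauses.

9


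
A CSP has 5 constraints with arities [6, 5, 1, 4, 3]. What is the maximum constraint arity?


The arities are: 6, 5, 1, 4, 3.
Scan for the maximum value.
Maximum arity = 6.

6


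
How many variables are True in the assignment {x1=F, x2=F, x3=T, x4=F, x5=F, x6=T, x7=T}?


The weight is the number of variables assigned True.
True variables: x3, x6, x7.
Weight = 3.

3


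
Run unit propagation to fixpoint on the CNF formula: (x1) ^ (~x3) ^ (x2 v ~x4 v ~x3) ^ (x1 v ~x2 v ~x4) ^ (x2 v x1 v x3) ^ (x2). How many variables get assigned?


Unit propagation repeatedly assigns the literal in any unit clause, then simplifies.
Assignments in order: x1 = T, x3 = F, x2 = T.
No further unit clauses remain.
Total variables assigned = 3.

3


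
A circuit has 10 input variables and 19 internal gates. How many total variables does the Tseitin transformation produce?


The Tseitin transformation introduces one auxiliary variable per gate.
Total variables = inputs + gates = 10 + 19 = 29.

29


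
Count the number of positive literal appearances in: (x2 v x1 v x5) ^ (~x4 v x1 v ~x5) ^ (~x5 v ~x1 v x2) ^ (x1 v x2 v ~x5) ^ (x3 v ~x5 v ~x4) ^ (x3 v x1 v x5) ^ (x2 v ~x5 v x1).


Scan each clause for unnegated literals.
Clause 1: 3 positive; Clause 2: 1 positive; Clause 3: 1 positive; Clause 4: 2 positive; Clause 5: 1 positive; Clause 6: 3 positive; Clause 7: 2 positive.
Total positive literal occurrences = 13.

13


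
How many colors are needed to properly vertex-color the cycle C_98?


A cycle on an even number of vertices is bipartite: alternate two colors around the cycle.
Since 98 is even, two colors suffice, and at least two are needed because the graph has edges.
Chromatic number = 2.

2


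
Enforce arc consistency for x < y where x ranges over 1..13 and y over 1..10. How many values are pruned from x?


For the constraint x < y, x needs a supporting value in y's domain.
x can be at most 9 (one less than y's maximum).
Valid x values from domain: 9 out of 13.
Pruned = 13 - 9 = 4.

4


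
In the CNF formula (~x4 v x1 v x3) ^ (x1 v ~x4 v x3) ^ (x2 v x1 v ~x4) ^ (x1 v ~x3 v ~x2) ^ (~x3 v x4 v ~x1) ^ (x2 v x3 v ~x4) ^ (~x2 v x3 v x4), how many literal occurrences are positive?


Scan each clause for unnegated literals.
Clause 1: 2 positive; Clause 2: 2 positive; Clause 3: 2 positive; Clause 4: 1 positive; Clause 5: 1 positive; Clause 6: 2 positive; Clause 7: 2 positive.
Total positive literal occurrences = 12.

12


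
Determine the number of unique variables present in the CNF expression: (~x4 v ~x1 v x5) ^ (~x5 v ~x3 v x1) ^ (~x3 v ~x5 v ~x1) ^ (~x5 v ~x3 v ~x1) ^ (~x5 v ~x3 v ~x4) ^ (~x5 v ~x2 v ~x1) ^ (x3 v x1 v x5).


Identify each distinct variable in the formula.
Variables found: x1, x2, x3, x4, x5.
Total distinct variables = 5.

5


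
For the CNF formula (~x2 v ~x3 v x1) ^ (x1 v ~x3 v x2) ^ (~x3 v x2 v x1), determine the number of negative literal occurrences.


Scan each clause for negated literals.
Clause 1: 2 negative; Clause 2: 1 negative; Clause 3: 1 negative.
Total negative literal occurrences = 4.

4


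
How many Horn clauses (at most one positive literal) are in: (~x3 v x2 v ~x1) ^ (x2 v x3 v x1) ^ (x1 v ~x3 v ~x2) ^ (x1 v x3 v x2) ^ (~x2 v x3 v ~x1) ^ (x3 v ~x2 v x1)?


A Horn clause has at most one positive literal.
Clause 1: 1 positive lit(s) -> Horn
Clause 2: 3 positive lit(s) -> not Horn
Clause 3: 1 positive lit(s) -> Horn
Clause 4: 3 positive lit(s) -> not Horn
Clause 5: 1 positive lit(s) -> Horn
Clause 6: 2 positive lit(s) -> not Horn
Total Horn clauses = 3.

3


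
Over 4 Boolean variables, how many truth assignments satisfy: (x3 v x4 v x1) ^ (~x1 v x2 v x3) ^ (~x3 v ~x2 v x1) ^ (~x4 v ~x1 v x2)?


Enumerate all 16 truth assignments over 4 variables.
Test each against every clause.
Satisfying assignments found: 9.

9


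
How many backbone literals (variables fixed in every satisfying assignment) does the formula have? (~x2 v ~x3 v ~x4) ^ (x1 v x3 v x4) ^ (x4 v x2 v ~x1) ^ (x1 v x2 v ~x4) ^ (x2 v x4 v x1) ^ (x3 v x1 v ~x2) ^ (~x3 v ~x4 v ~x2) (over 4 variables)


Find all satisfying assignments: 6 model(s).
Check which variables have the same value in every model.
No variable is fixed across all models.
Backbone size = 0.

0


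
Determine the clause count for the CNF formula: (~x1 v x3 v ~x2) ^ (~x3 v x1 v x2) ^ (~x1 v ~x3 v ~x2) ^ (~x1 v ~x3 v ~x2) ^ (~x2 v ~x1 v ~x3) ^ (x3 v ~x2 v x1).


Each group enclosed in parentheses joined by ^ is one clause.
Counting the conjuncts: 6 clauses.

6


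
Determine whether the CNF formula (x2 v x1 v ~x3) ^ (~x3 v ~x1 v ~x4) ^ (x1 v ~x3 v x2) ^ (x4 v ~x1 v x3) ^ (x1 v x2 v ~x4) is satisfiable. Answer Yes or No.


Check all 16 possible truth assignments.
Number of satisfying assignments found: 9.
The formula is satisfiable.

Yes


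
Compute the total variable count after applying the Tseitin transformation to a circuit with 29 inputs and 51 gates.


The Tseitin transformation introduces one auxiliary variable per gate.
Total variables = inputs + gates = 29 + 51 = 80.

80


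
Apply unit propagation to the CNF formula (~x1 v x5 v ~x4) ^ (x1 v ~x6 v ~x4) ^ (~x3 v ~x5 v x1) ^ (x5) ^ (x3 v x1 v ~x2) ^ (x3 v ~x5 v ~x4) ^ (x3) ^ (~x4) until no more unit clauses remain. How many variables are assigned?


Unit propagation repeatedly assigns the literal in any unit clause, then simplifies.
Assignments in order: x5 = T, x3 = T, x1 = T, x4 = F.
No further unit clauses remain.
Total variables assigned = 4.

4


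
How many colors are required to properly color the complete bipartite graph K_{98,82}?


K_{98,82} is bipartite by definition: the two parts are independent sets, with every edge crossing between them.
Color all vertices in one part with color 1 and all vertices in the other part with color 2.
Since the graph has at least one edge, one color does not suffice.
Chromatic number = 2.

2


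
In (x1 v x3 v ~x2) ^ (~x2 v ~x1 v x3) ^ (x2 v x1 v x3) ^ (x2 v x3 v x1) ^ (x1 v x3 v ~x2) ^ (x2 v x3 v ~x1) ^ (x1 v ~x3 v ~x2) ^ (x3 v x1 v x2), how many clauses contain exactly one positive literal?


A definite clause has exactly one positive literal.
Clause 1: 2 positive -> not definite
Clause 2: 1 positive -> definite
Clause 3: 3 positive -> not definite
Clause 4: 3 positive -> not definite
Clause 5: 2 positive -> not definite
Clause 6: 2 positive -> not definite
Clause 7: 1 positive -> definite
Clause 8: 3 positive -> not definite
Definite clause count = 2.

2


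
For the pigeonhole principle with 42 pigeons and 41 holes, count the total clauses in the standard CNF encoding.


The PHP encoding has two parts:
1) At-least-one-hole clauses: 42 (one per pigeon, each with 41 literals).
2) At-most-one-pigeon-per-hole clauses: 41 holes * C(42,2) = 41 * 861 = 35301.
Total clauses = 42 + 35301 = 35343.

35343


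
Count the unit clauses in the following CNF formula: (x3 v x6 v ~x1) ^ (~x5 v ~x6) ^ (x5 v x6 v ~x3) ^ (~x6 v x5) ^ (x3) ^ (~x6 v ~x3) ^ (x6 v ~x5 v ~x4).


A unit clause contains exactly one literal.
Unit clauses found: (x3).
Count = 1.

1


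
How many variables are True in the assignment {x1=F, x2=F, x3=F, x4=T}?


The weight is the number of variables assigned True.
True variables: x4.
Weight = 1.

1


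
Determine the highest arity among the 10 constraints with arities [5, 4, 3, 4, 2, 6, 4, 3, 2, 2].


The arities are: 5, 4, 3, 4, 2, 6, 4, 3, 2, 2.
Scan for the maximum value.
Maximum arity = 6.

6


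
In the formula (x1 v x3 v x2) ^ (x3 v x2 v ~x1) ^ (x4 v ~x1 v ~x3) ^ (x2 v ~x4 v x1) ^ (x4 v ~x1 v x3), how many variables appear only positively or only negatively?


A pure literal appears in only one polarity across all clauses.
Pure literals: x2 (positive only).
Count = 1.

1


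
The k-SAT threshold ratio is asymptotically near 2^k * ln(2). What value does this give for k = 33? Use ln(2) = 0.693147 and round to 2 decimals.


Using the asymptotic formula: threshold ~ 2^k * ln(2).
2^33 = 8589934592.
8589934592 * 0.693147 = 5954087392.64.

5954087392.64


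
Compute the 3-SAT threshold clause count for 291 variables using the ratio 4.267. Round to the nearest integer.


The 3-SAT phase transition occurs at approximately 4.267 clauses per variable.
m = 4.267 * 291 = 1241.697.
Rounded to nearest integer: 1242.

1242


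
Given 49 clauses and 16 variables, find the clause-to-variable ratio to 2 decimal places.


Clause-to-variable ratio = clauses / variables.
49 / 16 = 3.06.

3.06


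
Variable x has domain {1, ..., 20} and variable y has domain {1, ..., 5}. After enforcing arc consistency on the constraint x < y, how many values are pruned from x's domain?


For the constraint x < y, x needs a supporting value in y's domain.
x can be at most 4 (one less than y's maximum).
Valid x values from domain: 4 out of 20.
Pruned = 20 - 4 = 16.

16


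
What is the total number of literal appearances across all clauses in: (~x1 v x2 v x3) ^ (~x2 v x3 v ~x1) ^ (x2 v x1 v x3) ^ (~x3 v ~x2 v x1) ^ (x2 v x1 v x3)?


Clause lengths: 3, 3, 3, 3, 3.
Sum = 3 + 3 + 3 + 3 + 3 = 15.

15


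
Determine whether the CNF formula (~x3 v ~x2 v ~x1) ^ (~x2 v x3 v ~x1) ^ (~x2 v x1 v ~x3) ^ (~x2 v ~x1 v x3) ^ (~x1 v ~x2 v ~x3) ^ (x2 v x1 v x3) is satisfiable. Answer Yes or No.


Check all 8 possible truth assignments.
Number of satisfying assignments found: 4.
The formula is satisfiable.

Yes


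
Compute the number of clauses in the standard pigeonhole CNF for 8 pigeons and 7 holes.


The PHP encoding has two parts:
1) At-least-one-hole clauses: 8 (one per pigeon, each with 7 literals).
2) At-most-one-pigeon-per-hole clauses: 7 holes * C(8,2) = 7 * 28 = 196.
Total clauses = 8 + 196 = 204.

204


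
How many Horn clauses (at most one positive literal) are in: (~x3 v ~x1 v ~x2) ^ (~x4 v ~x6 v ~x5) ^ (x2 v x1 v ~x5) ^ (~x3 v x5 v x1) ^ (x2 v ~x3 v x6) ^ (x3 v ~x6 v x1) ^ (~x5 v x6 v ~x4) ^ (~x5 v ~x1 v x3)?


A Horn clause has at most one positive literal.
Clause 1: 0 positive lit(s) -> Horn
Clause 2: 0 positive lit(s) -> Horn
Clause 3: 2 positive lit(s) -> not Horn
Clause 4: 2 positive lit(s) -> not Horn
Clause 5: 2 positive lit(s) -> not Horn
Clause 6: 2 positive lit(s) -> not Horn
Clause 7: 1 positive lit(s) -> Horn
Clause 8: 1 positive lit(s) -> Horn
Total Horn clauses = 4.

4


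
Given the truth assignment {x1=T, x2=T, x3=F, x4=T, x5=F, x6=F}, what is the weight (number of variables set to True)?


The weight is the number of variables assigned True.
True variables: x1, x2, x4.
Weight = 3.

3


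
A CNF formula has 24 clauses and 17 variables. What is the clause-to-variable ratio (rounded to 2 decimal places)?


Clause-to-variable ratio = clauses / variables.
24 / 17 = 1.41.

1.41


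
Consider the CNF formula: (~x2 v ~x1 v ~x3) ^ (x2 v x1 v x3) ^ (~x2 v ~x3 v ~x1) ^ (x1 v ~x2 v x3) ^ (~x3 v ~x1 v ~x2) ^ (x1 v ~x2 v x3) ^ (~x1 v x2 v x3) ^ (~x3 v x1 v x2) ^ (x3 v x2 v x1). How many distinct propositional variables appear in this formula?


Identify each distinct variable in the formula.
Variables found: x1, x2, x3.
Total distinct variables = 3.

3
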